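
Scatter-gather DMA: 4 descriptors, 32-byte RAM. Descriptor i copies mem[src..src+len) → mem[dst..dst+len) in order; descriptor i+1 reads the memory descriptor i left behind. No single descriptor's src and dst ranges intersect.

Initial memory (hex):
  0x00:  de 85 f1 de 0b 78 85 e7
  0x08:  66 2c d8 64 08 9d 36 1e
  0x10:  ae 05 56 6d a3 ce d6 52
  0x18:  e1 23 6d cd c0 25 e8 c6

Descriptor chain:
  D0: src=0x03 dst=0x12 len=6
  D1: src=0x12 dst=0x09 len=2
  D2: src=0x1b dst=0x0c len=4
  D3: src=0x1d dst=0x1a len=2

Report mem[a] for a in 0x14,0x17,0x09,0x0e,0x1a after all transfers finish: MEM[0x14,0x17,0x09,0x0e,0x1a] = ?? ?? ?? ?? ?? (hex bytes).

D0: mem[0x12..0x17] <- [de 0b 78 85 e7 66]
D1: mem[0x09..0x0a] <- [de 0b]
D2: mem[0x0c..0x0f] <- [cd c0 25 e8]
D3: mem[0x1a..0x1b] <- [25 e8]
query mem[0x14]=0x78, mem[0x17]=0x66, mem[0x09]=0xde, mem[0x0e]=0x25, mem[0x1a]=0x25

MEM[0x14,0x17,0x09,0x0e,0x1a] = 78 66 de 25 25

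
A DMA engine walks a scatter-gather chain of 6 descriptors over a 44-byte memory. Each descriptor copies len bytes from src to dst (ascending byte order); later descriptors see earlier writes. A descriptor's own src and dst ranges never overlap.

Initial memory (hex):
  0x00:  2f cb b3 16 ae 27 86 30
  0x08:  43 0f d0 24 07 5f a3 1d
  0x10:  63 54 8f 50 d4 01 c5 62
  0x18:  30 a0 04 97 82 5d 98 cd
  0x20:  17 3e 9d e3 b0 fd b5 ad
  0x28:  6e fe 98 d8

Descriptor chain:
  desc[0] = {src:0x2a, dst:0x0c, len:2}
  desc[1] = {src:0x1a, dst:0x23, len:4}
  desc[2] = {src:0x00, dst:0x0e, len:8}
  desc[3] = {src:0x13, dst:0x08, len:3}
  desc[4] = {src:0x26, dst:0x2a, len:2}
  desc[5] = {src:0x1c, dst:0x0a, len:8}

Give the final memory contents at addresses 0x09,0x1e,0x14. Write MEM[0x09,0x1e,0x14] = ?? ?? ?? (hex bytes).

MEM[0x09,0x1e,0x14] = 86 98 86

[0] 0x2a->0x0c len=2 : 98 d8
[1] 0x1a->0x23 len=4 : 04 97 82 5d
[2] 0x00->0x0e len=8 : 2f cb b3 16 ae 27 86 30
[3] 0x13->0x08 len=3 : 27 86 30
[4] 0x26->0x2a len=2 : 5d ad
[5] 0x1c->0x0a len=8 : 82 5d 98 cd 17 3e 9d 04
query mem[0x09]=0x86, mem[0x1e]=0x98, mem[0x14]=0x86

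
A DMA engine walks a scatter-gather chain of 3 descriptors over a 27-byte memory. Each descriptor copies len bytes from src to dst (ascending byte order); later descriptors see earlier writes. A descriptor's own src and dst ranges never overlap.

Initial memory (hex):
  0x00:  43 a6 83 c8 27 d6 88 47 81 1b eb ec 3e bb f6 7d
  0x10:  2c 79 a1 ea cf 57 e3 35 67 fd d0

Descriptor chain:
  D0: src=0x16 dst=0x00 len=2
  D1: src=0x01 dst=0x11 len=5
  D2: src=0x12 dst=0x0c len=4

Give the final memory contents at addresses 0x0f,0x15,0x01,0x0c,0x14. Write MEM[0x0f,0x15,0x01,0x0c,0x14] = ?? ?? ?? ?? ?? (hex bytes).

MEM[0x0f,0x15,0x01,0x0c,0x14] = d6 d6 35 83 27

D0: mem[0x00..0x01] <- [e3 35]
D1: mem[0x11..0x15] <- [35 83 c8 27 d6]
D2: mem[0x0c..0x0f] <- [83 c8 27 d6]
query mem[0x0f]=0xd6, mem[0x15]=0xd6, mem[0x01]=0x35, mem[0x0c]=0x83, mem[0x14]=0x27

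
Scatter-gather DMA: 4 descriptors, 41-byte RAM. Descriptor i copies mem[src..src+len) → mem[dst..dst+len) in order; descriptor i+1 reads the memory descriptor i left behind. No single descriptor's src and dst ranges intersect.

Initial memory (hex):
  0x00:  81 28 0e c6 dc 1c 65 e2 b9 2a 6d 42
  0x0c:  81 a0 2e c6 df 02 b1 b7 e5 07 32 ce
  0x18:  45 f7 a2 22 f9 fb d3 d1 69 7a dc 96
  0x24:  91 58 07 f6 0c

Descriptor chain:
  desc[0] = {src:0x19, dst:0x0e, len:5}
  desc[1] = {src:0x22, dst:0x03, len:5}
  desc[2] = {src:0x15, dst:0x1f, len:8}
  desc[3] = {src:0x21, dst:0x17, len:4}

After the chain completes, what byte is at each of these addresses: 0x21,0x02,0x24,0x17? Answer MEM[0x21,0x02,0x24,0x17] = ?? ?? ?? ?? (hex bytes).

MEM[0x21,0x02,0x24,0x17] = ce 0e a2 ce

  after D0: wrote 5B at 0x0e = f7a222f9fb
  after D1: wrote 5B at 0x03 = dc96915807
  after D2: wrote 8B at 0x1f = 0732ce45f7a222f9
  after D3: wrote 4B at 0x17 = ce45f7a2
query mem[0x21]=0xce, mem[0x02]=0x0e, mem[0x24]=0xa2, mem[0x17]=0xce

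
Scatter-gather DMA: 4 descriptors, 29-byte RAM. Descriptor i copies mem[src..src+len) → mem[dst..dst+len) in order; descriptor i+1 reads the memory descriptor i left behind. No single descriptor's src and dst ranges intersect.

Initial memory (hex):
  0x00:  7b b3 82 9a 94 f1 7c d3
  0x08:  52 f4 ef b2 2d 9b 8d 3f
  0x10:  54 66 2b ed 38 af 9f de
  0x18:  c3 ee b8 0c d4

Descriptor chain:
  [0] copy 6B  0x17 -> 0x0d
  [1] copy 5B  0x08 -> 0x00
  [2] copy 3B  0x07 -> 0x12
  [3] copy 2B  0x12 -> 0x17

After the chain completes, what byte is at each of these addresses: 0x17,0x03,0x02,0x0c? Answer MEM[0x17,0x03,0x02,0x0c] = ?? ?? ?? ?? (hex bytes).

  after D0: wrote 6B at 0x0d = dec3eeb80cd4
  after D1: wrote 5B at 0x00 = 52f4efb22d
  after D2: wrote 3B at 0x12 = d352f4
  after D3: wrote 2B at 0x17 = d352
query mem[0x17]=0xd3, mem[0x03]=0xb2, mem[0x02]=0xef, mem[0x0c]=0x2d

MEM[0x17,0x03,0x02,0x0c] = d3 b2 ef 2d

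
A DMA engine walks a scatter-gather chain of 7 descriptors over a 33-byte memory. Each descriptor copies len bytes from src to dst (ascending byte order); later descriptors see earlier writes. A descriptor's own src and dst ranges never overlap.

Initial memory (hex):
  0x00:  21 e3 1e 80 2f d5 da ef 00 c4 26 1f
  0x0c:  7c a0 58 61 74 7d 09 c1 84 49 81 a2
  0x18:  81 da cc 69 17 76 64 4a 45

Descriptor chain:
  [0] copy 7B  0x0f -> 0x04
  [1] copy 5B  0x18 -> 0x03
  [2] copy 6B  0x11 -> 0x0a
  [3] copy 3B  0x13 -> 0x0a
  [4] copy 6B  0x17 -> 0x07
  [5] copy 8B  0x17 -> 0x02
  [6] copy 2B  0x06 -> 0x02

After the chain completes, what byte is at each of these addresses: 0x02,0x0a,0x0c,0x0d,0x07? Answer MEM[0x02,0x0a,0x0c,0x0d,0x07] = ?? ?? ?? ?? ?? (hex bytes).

MEM[0x02,0x0a,0x0c,0x0d,0x07] = 69 cc 17 84 17

#0 dst[0x04+7] := {0x61,0x74,0x7d,0x09,0xc1,0x84,0x49}
#1 dst[0x03+5] := {0x81,0xda,0xcc,0x69,0x17}
#2 dst[0x0a+6] := {0x7d,0x09,0xc1,0x84,0x49,0x81}
#3 dst[0x0a+3] := {0xc1,0x84,0x49}
#4 dst[0x07+6] := {0xa2,0x81,0xda,0xcc,0x69,0x17}
#5 dst[0x02+8] := {0xa2,0x81,0xda,0xcc,0x69,0x17,0x76,0x64}
#6 dst[0x02+2] := {0x69,0x17}
query mem[0x02]=0x69, mem[0x0a]=0xcc, mem[0x0c]=0x17, mem[0x0d]=0x84, mem[0x07]=0x17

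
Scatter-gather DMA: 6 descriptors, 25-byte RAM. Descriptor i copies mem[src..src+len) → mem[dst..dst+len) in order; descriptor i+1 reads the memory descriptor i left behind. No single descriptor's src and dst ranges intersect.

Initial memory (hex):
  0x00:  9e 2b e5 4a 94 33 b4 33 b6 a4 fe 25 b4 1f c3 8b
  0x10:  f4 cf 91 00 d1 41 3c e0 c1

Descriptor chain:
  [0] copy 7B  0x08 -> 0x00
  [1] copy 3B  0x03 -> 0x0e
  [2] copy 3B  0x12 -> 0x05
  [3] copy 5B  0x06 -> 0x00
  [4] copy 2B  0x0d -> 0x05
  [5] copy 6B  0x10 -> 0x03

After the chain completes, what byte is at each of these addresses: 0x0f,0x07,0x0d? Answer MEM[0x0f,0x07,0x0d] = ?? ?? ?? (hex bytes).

#0 dst[0x00+7] := {0xb6,0xa4,0xfe,0x25,0xb4,0x1f,0xc3}
#1 dst[0x0e+3] := {0x25,0xb4,0x1f}
#2 dst[0x05+3] := {0x91,0x00,0xd1}
#3 dst[0x00+5] := {0x00,0xd1,0xb6,0xa4,0xfe}
#4 dst[0x05+2] := {0x1f,0x25}
#5 dst[0x03+6] := {0x1f,0xcf,0x91,0x00,0xd1,0x41}
query mem[0x0f]=0xb4, mem[0x07]=0xd1, mem[0x0d]=0x1f

MEM[0x0f,0x07,0x0d] = b4 d1 1f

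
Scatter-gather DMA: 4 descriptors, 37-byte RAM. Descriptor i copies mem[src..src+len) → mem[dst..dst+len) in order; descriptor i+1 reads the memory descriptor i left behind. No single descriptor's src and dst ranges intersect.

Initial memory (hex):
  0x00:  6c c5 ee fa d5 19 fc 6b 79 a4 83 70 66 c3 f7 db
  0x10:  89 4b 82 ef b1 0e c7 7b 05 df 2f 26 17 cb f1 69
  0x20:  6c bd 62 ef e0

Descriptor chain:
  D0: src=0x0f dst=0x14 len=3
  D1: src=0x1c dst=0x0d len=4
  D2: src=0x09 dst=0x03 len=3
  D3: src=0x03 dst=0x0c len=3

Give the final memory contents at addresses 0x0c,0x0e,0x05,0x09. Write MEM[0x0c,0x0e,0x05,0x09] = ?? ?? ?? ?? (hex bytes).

#0 dst[0x14+3] := {0xdb,0x89,0x4b}
#1 dst[0x0d+4] := {0x17,0xcb,0xf1,0x69}
#2 dst[0x03+3] := {0xa4,0x83,0x70}
#3 dst[0x0c+3] := {0xa4,0x83,0x70}
query mem[0x0c]=0xa4, mem[0x0e]=0x70, mem[0x05]=0x70, mem[0x09]=0xa4

MEM[0x0c,0x0e,0x05,0x09] = a4 70 70 a4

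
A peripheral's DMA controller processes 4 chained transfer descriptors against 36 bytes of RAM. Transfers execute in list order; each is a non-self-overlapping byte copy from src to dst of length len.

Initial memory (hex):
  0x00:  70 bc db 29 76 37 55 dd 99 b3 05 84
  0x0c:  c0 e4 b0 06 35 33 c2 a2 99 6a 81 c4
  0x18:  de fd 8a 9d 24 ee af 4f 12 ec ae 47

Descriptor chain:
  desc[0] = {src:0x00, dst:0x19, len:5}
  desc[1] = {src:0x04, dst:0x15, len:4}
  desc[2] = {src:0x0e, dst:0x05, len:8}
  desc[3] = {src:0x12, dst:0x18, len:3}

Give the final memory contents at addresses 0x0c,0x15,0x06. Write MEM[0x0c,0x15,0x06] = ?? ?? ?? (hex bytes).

D0: mem[0x19..0x1d] <- [70 bc db 29 76]
D1: mem[0x15..0x18] <- [76 37 55 dd]
D2: mem[0x05..0x0c] <- [b0 06 35 33 c2 a2 99 76]
D3: mem[0x18..0x1a] <- [c2 a2 99]
query mem[0x0c]=0x76, mem[0x15]=0x76, mem[0x06]=0x06

MEM[0x0c,0x15,0x06] = 76 76 06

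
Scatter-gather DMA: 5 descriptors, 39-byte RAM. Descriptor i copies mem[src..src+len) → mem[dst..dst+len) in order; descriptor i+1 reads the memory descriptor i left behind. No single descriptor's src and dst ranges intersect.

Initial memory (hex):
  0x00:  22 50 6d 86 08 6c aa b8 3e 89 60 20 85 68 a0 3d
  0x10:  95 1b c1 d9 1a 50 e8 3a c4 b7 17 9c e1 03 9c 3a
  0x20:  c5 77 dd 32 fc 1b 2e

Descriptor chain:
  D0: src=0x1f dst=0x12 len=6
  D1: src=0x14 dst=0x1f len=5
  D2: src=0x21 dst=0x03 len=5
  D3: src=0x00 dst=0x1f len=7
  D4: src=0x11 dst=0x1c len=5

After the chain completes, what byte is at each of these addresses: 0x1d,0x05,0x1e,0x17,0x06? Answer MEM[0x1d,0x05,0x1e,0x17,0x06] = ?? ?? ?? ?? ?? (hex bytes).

D0: mem[0x12..0x17] <- [3a c5 77 dd 32 fc]
D1: mem[0x1f..0x23] <- [77 dd 32 fc c4]
D2: mem[0x03..0x07] <- [32 fc c4 fc 1b]
D3: mem[0x1f..0x25] <- [22 50 6d 32 fc c4 fc]
D4: mem[0x1c..0x20] <- [1b 3a c5 77 dd]
query mem[0x1d]=0x3a, mem[0x05]=0xc4, mem[0x1e]=0xc5, mem[0x17]=0xfc, mem[0x06]=0xfc

MEM[0x1d,0x05,0x1e,0x17,0x06] = 3a c4 c5 fc fc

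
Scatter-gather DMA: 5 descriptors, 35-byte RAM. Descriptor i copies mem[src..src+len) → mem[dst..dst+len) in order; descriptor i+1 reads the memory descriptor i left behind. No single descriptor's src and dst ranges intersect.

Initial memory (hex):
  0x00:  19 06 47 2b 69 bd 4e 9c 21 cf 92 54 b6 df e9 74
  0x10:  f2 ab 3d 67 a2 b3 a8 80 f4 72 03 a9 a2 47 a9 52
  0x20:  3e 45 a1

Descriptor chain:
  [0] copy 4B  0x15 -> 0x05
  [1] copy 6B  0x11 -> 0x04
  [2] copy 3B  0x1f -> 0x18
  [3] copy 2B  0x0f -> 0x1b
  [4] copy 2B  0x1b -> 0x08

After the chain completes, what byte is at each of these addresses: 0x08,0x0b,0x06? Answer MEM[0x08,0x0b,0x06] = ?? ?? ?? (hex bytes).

D0: mem[0x05..0x08] <- [b3 a8 80 f4]
D1: mem[0x04..0x09] <- [ab 3d 67 a2 b3 a8]
D2: mem[0x18..0x1a] <- [52 3e 45]
D3: mem[0x1b..0x1c] <- [74 f2]
D4: mem[0x08..0x09] <- [74 f2]
query mem[0x08]=0x74, mem[0x0b]=0x54, mem[0x06]=0x67

MEM[0x08,0x0b,0x06] = 74 54 67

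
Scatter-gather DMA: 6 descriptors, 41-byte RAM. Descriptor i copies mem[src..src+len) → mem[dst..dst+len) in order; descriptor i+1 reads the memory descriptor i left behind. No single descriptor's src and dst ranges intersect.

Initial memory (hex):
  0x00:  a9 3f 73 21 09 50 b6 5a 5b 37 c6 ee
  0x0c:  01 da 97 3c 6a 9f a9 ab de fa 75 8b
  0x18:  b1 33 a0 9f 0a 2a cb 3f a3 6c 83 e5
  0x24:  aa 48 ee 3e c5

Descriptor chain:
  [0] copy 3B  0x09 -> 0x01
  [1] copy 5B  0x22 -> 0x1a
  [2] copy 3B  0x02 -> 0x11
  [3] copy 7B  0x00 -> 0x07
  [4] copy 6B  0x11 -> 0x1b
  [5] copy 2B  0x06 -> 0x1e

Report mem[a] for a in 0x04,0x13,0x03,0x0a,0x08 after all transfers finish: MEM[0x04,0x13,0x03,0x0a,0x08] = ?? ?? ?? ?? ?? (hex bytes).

  after D0: wrote 3B at 0x01 = 37c6ee
  after D1: wrote 5B at 0x1a = 83e5aa48ee
  after D2: wrote 3B at 0x11 = c6ee09
  after D3: wrote 7B at 0x07 = a937c6ee0950b6
  after D4: wrote 6B at 0x1b = c6ee09defa75
  after D5: wrote 2B at 0x1e = b6a9
query mem[0x04]=0x09, mem[0x13]=0x09, mem[0x03]=0xee, mem[0x0a]=0xee, mem[0x08]=0x37

MEM[0x04,0x13,0x03,0x0a,0x08] = 09 09 ee ee 37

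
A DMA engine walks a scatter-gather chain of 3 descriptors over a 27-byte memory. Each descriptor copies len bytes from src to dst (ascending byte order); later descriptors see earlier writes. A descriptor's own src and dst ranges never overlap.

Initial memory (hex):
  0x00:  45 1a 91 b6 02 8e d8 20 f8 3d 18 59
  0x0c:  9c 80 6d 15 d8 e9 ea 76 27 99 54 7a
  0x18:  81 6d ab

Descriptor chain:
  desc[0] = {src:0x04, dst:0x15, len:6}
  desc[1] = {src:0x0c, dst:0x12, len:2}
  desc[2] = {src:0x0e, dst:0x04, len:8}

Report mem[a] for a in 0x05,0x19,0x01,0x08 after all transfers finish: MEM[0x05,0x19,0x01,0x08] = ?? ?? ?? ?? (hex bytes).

MEM[0x05,0x19,0x01,0x08] = 15 f8 1a 9c

[0] 0x04->0x15 len=6 : 02 8e d8 20 f8 3d
[1] 0x0c->0x12 len=2 : 9c 80
[2] 0x0e->0x04 len=8 : 6d 15 d8 e9 9c 80 27 02
query mem[0x05]=0x15, mem[0x19]=0xf8, mem[0x01]=0x1a, mem[0x08]=0x9c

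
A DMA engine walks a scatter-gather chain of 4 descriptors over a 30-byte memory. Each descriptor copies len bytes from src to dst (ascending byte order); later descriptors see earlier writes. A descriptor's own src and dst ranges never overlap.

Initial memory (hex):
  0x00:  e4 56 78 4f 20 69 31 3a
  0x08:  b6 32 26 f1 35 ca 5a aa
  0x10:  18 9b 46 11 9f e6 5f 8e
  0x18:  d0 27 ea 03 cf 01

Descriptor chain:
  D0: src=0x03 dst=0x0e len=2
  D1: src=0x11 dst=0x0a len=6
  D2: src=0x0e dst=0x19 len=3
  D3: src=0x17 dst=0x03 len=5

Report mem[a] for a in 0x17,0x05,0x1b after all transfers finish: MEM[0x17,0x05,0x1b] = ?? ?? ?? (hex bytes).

MEM[0x17,0x05,0x1b] = 8e e6 18

#0 dst[0x0e+2] := {0x4f,0x20}
#1 dst[0x0a+6] := {0x9b,0x46,0x11,0x9f,0xe6,0x5f}
#2 dst[0x19+3] := {0xe6,0x5f,0x18}
#3 dst[0x03+5] := {0x8e,0xd0,0xe6,0x5f,0x18}
query mem[0x17]=0x8e, mem[0x05]=0xe6, mem[0x1b]=0x18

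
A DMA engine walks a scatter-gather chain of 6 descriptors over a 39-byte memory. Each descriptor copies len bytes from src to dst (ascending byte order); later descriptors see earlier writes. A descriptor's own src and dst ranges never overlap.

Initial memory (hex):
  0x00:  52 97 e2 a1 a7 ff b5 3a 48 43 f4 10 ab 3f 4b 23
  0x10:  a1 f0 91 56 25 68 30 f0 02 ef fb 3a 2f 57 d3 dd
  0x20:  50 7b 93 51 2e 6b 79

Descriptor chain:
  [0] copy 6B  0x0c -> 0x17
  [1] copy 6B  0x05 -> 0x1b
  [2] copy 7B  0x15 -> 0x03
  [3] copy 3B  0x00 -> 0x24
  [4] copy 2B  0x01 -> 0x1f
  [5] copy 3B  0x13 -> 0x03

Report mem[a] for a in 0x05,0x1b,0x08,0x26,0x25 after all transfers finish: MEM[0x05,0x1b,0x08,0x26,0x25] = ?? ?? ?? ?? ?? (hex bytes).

MEM[0x05,0x1b,0x08,0x26,0x25] = 68 ff 23 e2 97

[0] 0x0c->0x17 len=6 : ab 3f 4b 23 a1 f0
[1] 0x05->0x1b len=6 : ff b5 3a 48 43 f4
[2] 0x15->0x03 len=7 : 68 30 ab 3f 4b 23 ff
[3] 0x00->0x24 len=3 : 52 97 e2
[4] 0x01->0x1f len=2 : 97 e2
[5] 0x13->0x03 len=3 : 56 25 68
query mem[0x05]=0x68, mem[0x1b]=0xff, mem[0x08]=0x23, mem[0x26]=0xe2, mem[0x25]=0x97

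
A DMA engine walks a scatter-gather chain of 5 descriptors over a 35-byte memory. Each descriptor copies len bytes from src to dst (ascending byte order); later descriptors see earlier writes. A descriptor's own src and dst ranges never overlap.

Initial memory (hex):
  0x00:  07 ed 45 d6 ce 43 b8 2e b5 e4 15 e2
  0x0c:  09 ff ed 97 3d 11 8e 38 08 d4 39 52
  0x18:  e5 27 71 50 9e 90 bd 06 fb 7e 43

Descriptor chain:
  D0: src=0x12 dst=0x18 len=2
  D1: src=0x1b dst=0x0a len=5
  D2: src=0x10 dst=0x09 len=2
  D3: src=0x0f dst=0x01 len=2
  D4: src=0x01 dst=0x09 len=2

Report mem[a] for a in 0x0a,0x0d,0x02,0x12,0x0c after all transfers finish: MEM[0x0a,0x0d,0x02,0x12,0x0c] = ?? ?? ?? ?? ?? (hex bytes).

MEM[0x0a,0x0d,0x02,0x12,0x0c] = 3d bd 3d 8e 90

#0 dst[0x18+2] := {0x8e,0x38}
#1 dst[0x0a+5] := {0x50,0x9e,0x90,0xbd,0x06}
#2 dst[0x09+2] := {0x3d,0x11}
#3 dst[0x01+2] := {0x97,0x3d}
#4 dst[0x09+2] := {0x97,0x3d}
query mem[0x0a]=0x3d, mem[0x0d]=0xbd, mem[0x02]=0x3d, mem[0x12]=0x8e, mem[0x0c]=0x90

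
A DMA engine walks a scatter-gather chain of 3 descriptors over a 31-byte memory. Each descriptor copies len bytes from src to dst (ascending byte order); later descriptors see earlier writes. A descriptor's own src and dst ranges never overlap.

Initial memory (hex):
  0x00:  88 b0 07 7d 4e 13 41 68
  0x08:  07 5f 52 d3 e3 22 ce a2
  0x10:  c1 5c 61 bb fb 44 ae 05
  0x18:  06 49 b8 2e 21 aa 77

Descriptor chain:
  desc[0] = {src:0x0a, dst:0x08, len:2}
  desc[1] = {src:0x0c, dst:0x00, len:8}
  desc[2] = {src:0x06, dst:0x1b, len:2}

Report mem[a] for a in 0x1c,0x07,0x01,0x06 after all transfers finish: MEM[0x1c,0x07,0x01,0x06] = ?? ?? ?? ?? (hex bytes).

MEM[0x1c,0x07,0x01,0x06] = bb bb 22 61

D0: mem[0x08..0x09] <- [52 d3]
D1: mem[0x00..0x07] <- [e3 22 ce a2 c1 5c 61 bb]
D2: mem[0x1b..0x1c] <- [61 bb]
query mem[0x1c]=0xbb, mem[0x07]=0xbb, mem[0x01]=0x22, mem[0x06]=0x61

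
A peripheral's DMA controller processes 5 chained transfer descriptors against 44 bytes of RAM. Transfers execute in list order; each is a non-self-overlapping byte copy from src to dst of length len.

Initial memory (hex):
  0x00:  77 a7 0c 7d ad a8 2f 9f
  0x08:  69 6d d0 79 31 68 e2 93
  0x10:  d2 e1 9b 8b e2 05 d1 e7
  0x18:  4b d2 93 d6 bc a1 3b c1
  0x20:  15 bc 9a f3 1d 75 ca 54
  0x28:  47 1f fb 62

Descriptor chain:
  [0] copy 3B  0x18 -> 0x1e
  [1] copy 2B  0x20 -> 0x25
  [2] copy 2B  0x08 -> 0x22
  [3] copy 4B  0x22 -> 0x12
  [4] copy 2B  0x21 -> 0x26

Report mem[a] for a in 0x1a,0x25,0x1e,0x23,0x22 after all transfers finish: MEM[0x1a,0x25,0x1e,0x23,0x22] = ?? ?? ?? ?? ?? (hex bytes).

MEM[0x1a,0x25,0x1e,0x23,0x22] = 93 93 4b 6d 69

  after D0: wrote 3B at 0x1e = 4bd293
  after D1: wrote 2B at 0x25 = 93bc
  after D2: wrote 2B at 0x22 = 696d
  after D3: wrote 4B at 0x12 = 696d1d93
  after D4: wrote 2B at 0x26 = bc69
query mem[0x1a]=0x93, mem[0x25]=0x93, mem[0x1e]=0x4b, mem[0x23]=0x6d, mem[0x22]=0x69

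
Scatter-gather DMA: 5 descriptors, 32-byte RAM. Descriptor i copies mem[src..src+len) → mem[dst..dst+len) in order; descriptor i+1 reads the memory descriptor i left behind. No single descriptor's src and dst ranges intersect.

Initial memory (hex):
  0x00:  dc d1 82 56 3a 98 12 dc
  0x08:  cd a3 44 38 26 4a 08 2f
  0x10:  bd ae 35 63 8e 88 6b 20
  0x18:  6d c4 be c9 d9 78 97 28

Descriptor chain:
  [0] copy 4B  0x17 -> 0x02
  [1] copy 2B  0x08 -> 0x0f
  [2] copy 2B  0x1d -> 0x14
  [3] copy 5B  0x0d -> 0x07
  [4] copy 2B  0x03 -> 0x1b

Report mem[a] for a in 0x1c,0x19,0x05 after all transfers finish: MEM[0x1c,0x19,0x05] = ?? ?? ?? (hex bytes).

MEM[0x1c,0x19,0x05] = c4 c4 be

[0] 0x17->0x02 len=4 : 20 6d c4 be
[1] 0x08->0x0f len=2 : cd a3
[2] 0x1d->0x14 len=2 : 78 97
[3] 0x0d->0x07 len=5 : 4a 08 cd a3 ae
[4] 0x03->0x1b len=2 : 6d c4
query mem[0x1c]=0xc4, mem[0x19]=0xc4, mem[0x05]=0xbe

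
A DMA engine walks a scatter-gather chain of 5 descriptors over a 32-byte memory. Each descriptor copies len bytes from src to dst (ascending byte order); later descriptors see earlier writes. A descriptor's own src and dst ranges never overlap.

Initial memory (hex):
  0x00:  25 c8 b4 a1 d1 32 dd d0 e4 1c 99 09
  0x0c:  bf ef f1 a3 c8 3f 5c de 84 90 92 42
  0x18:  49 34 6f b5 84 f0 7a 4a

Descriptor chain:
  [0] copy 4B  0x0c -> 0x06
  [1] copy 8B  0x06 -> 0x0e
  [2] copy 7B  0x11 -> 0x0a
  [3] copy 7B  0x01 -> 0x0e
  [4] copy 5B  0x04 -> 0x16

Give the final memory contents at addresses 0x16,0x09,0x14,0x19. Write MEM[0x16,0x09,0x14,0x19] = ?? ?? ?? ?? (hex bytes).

D0: mem[0x06..0x09] <- [bf ef f1 a3]
D1: mem[0x0e..0x15] <- [bf ef f1 a3 99 09 bf ef]
D2: mem[0x0a..0x10] <- [a3 99 09 bf ef 92 42]
D3: mem[0x0e..0x14] <- [c8 b4 a1 d1 32 bf ef]
D4: mem[0x16..0x1a] <- [d1 32 bf ef f1]
query mem[0x16]=0xd1, mem[0x09]=0xa3, mem[0x14]=0xef, mem[0x19]=0xef

MEM[0x16,0x09,0x14,0x19] = d1 a3 ef ef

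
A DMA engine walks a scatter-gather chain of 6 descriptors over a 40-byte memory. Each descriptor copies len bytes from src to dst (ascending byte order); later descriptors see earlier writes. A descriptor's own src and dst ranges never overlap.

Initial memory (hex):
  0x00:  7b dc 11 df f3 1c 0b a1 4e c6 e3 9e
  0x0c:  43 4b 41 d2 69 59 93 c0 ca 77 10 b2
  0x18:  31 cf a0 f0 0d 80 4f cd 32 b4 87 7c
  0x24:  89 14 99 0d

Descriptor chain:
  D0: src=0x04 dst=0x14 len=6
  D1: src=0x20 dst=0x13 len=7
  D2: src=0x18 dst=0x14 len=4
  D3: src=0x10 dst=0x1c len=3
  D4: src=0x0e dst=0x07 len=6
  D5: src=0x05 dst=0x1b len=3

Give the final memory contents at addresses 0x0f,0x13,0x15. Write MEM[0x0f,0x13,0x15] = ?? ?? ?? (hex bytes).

D0: mem[0x14..0x19] <- [f3 1c 0b a1 4e c6]
D1: mem[0x13..0x19] <- [32 b4 87 7c 89 14 99]
D2: mem[0x14..0x17] <- [14 99 a0 f0]
D3: mem[0x1c..0x1e] <- [69 59 93]
D4: mem[0x07..0x0c] <- [41 d2 69 59 93 32]
D5: mem[0x1b..0x1d] <- [1c 0b 41]
query mem[0x0f]=0xd2, mem[0x13]=0x32, mem[0x15]=0x99

MEM[0x0f,0x13,0x15] = d2 32 99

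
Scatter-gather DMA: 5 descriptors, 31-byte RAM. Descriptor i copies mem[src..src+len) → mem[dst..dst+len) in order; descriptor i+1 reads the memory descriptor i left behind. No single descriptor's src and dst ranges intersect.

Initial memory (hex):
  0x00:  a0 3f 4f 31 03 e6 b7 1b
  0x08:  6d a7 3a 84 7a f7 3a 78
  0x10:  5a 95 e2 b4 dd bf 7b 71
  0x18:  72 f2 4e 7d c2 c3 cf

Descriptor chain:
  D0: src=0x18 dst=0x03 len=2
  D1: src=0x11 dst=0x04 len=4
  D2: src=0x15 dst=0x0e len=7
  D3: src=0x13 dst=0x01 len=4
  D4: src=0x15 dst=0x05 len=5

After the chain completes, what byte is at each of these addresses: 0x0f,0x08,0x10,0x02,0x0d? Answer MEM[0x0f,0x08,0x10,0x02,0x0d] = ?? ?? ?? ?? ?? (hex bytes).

MEM[0x0f,0x08,0x10,0x02,0x0d] = 7b 72 71 7d f7

D0: mem[0x03..0x04] <- [72 f2]
D1: mem[0x04..0x07] <- [95 e2 b4 dd]
D2: mem[0x0e..0x14] <- [bf 7b 71 72 f2 4e 7d]
D3: mem[0x01..0x04] <- [4e 7d bf 7b]
D4: mem[0x05..0x09] <- [bf 7b 71 72 f2]
query mem[0x0f]=0x7b, mem[0x08]=0x72, mem[0x10]=0x71, mem[0x02]=0x7d, mem[0x0d]=0xf7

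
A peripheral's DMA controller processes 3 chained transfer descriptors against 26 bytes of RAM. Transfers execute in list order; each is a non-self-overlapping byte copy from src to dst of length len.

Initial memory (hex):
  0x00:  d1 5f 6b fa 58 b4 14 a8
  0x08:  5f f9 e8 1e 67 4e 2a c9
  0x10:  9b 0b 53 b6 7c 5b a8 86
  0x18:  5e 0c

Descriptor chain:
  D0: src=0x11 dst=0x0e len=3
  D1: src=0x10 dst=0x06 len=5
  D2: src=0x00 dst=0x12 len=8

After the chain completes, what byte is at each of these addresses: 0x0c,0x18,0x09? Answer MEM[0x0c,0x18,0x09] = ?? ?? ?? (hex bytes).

MEM[0x0c,0x18,0x09] = 67 b6 b6

#0 dst[0x0e+3] := {0x0b,0x53,0xb6}
#1 dst[0x06+5] := {0xb6,0x0b,0x53,0xb6,0x7c}
#2 dst[0x12+8] := {0xd1,0x5f,0x6b,0xfa,0x58,0xb4,0xb6,0x0b}
query mem[0x0c]=0x67, mem[0x18]=0xb6, mem[0x09]=0xb6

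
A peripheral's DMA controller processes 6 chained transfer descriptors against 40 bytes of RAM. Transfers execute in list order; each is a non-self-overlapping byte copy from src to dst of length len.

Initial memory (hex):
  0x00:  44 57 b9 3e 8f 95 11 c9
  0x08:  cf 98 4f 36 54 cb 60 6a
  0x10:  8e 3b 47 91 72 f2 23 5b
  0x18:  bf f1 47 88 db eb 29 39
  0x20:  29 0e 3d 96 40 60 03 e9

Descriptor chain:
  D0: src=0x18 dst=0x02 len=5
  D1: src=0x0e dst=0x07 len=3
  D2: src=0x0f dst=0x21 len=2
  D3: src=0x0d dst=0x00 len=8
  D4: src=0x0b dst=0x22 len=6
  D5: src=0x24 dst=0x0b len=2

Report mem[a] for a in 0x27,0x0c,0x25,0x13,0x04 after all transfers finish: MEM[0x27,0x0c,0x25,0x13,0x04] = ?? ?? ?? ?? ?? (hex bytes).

MEM[0x27,0x0c,0x25,0x13,0x04] = 8e 60 60 91 3b

  after D0: wrote 5B at 0x02 = bff14788db
  after D1: wrote 3B at 0x07 = 606a8e
  after D2: wrote 2B at 0x21 = 6a8e
  after D3: wrote 8B at 0x00 = cb606a8e3b479172
  after D4: wrote 6B at 0x22 = 3654cb606a8e
  after D5: wrote 2B at 0x0b = cb60
query mem[0x27]=0x8e, mem[0x0c]=0x60, mem[0x25]=0x60, mem[0x13]=0x91, mem[0x04]=0x3b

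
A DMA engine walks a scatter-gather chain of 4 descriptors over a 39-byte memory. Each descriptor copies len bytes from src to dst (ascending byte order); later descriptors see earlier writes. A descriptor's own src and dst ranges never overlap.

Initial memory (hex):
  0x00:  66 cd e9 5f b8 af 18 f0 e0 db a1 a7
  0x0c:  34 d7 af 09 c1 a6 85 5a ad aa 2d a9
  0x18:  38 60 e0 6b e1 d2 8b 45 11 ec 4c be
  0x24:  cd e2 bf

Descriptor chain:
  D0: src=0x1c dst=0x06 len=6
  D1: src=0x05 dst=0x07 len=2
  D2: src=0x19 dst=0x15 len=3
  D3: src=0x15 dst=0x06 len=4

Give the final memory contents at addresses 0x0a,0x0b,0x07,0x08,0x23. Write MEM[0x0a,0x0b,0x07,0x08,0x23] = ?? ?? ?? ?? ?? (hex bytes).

[0] 0x1c->0x06 len=6 : e1 d2 8b 45 11 ec
[1] 0x05->0x07 len=2 : af e1
[2] 0x19->0x15 len=3 : 60 e0 6b
[3] 0x15->0x06 len=4 : 60 e0 6b 38
query mem[0x0a]=0x11, mem[0x0b]=0xec, mem[0x07]=0xe0, mem[0x08]=0x6b, mem[0x23]=0xbe

MEM[0x0a,0x0b,0x07,0x08,0x23] = 11 ec e0 6b be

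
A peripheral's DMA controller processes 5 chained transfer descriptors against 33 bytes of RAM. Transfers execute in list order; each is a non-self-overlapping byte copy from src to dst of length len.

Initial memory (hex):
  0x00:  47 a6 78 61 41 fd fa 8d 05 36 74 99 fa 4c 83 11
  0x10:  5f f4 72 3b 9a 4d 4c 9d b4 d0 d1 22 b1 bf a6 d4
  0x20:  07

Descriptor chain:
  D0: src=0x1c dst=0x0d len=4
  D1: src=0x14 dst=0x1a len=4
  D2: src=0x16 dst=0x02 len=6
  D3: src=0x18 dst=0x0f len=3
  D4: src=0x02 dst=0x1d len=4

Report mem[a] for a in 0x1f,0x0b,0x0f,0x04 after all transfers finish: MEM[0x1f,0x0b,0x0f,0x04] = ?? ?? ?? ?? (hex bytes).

MEM[0x1f,0x0b,0x0f,0x04] = b4 99 b4 b4

D0: mem[0x0d..0x10] <- [b1 bf a6 d4]
D1: mem[0x1a..0x1d] <- [9a 4d 4c 9d]
D2: mem[0x02..0x07] <- [4c 9d b4 d0 9a 4d]
D3: mem[0x0f..0x11] <- [b4 d0 9a]
D4: mem[0x1d..0x20] <- [4c 9d b4 d0]
query mem[0x1f]=0xb4, mem[0x0b]=0x99, mem[0x0f]=0xb4, mem[0x04]=0xb4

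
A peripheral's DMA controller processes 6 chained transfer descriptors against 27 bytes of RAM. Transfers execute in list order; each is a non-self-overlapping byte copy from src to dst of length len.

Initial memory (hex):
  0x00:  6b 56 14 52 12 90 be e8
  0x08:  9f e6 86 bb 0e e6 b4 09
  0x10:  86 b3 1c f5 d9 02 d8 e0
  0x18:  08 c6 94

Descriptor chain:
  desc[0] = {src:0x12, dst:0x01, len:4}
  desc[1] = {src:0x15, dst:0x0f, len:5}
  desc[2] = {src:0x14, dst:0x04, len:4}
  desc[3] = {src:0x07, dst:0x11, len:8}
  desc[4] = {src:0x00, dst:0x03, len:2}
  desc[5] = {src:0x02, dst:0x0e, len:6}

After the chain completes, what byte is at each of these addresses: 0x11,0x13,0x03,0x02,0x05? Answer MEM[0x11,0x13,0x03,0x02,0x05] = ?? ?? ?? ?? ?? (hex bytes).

#0 dst[0x01+4] := {0x1c,0xf5,0xd9,0x02}
#1 dst[0x0f+5] := {0x02,0xd8,0xe0,0x08,0xc6}
#2 dst[0x04+4] := {0xd9,0x02,0xd8,0xe0}
#3 dst[0x11+8] := {0xe0,0x9f,0xe6,0x86,0xbb,0x0e,0xe6,0xb4}
#4 dst[0x03+2] := {0x6b,0x1c}
#5 dst[0x0e+6] := {0xf5,0x6b,0x1c,0x02,0xd8,0xe0}
query mem[0x11]=0x02, mem[0x13]=0xe0, mem[0x03]=0x6b, mem[0x02]=0xf5, mem[0x05]=0x02

MEM[0x11,0x13,0x03,0x02,0x05] = 02 e0 6b f5 02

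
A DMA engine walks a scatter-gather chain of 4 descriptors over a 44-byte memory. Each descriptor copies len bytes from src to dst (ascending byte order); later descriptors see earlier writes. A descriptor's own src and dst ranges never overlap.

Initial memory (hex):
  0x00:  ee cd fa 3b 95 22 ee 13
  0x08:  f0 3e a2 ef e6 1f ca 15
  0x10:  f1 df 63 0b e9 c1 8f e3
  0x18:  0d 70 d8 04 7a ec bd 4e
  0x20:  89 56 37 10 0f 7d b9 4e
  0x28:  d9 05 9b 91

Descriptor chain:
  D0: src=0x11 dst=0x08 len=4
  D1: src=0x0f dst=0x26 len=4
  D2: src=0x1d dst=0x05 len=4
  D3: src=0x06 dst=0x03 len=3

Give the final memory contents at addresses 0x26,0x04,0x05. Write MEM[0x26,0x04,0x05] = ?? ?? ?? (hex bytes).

#0 dst[0x08+4] := {0xdf,0x63,0x0b,0xe9}
#1 dst[0x26+4] := {0x15,0xf1,0xdf,0x63}
#2 dst[0x05+4] := {0xec,0xbd,0x4e,0x89}
#3 dst[0x03+3] := {0xbd,0x4e,0x89}
query mem[0x26]=0x15, mem[0x04]=0x4e, mem[0x05]=0x89

MEM[0x26,0x04,0x05] = 15 4e 89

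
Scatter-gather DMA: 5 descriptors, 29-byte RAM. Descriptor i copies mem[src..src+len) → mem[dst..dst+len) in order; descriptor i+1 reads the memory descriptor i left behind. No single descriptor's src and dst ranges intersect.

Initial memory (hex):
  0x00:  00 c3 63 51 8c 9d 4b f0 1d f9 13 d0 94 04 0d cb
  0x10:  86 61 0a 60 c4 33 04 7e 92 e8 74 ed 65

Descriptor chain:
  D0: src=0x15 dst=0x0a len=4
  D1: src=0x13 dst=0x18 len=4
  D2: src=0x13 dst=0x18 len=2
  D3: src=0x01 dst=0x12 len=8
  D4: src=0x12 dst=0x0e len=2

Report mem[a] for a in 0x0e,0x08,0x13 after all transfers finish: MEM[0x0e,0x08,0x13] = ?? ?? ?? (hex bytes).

MEM[0x0e,0x08,0x13] = c3 1d 63

D0: mem[0x0a..0x0d] <- [33 04 7e 92]
D1: mem[0x18..0x1b] <- [60 c4 33 04]
D2: mem[0x18..0x19] <- [60 c4]
D3: mem[0x12..0x19] <- [c3 63 51 8c 9d 4b f0 1d]
D4: mem[0x0e..0x0f] <- [c3 63]
query mem[0x0e]=0xc3, mem[0x08]=0x1d, mem[0x13]=0x63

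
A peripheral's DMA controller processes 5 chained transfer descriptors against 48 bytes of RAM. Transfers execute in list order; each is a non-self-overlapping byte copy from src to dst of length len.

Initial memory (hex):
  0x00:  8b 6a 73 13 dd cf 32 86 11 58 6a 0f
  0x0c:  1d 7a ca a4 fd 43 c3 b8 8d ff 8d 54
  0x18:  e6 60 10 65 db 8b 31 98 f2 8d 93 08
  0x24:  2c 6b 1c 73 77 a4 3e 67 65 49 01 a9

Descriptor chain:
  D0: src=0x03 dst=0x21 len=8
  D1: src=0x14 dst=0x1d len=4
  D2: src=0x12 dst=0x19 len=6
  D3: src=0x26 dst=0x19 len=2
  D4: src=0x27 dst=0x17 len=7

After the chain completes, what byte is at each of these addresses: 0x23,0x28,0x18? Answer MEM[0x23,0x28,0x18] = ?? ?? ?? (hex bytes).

MEM[0x23,0x28,0x18] = cf 6a 6a

#0 dst[0x21+8] := {0x13,0xdd,0xcf,0x32,0x86,0x11,0x58,0x6a}
#1 dst[0x1d+4] := {0x8d,0xff,0x8d,0x54}
#2 dst[0x19+6] := {0xc3,0xb8,0x8d,0xff,0x8d,0x54}
#3 dst[0x19+2] := {0x11,0x58}
#4 dst[0x17+7] := {0x58,0x6a,0xa4,0x3e,0x67,0x65,0x49}
query mem[0x23]=0xcf, mem[0x28]=0x6a, mem[0x18]=0x6a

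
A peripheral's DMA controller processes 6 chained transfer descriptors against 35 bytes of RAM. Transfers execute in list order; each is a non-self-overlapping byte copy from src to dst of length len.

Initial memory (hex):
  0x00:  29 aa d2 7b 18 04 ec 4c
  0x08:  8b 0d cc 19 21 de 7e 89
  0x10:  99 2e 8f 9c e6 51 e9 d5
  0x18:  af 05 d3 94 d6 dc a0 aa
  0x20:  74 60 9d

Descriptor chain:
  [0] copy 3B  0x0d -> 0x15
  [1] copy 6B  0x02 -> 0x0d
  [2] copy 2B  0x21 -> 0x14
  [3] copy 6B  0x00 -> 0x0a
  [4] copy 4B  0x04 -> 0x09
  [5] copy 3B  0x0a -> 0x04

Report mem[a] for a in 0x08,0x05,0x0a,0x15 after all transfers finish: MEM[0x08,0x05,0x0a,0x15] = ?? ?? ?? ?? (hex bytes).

MEM[0x08,0x05,0x0a,0x15] = 8b ec 04 9d

[0] 0x0d->0x15 len=3 : de 7e 89
[1] 0x02->0x0d len=6 : d2 7b 18 04 ec 4c
[2] 0x21->0x14 len=2 : 60 9d
[3] 0x00->0x0a len=6 : 29 aa d2 7b 18 04
[4] 0x04->0x09 len=4 : 18 04 ec 4c
[5] 0x0a->0x04 len=3 : 04 ec 4c
query mem[0x08]=0x8b, mem[0x05]=0xec, mem[0x0a]=0x04, mem[0x15]=0x9d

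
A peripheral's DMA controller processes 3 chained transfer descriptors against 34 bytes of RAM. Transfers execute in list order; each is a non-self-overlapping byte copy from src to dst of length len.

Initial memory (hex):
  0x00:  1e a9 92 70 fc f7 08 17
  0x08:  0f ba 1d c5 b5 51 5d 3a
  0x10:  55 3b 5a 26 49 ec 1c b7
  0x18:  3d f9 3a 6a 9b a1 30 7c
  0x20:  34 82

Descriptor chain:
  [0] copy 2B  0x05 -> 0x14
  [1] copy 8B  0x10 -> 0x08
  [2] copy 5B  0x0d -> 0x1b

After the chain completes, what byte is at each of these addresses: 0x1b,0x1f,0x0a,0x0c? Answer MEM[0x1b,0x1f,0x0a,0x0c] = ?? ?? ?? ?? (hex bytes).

#0 dst[0x14+2] := {0xf7,0x08}
#1 dst[0x08+8] := {0x55,0x3b,0x5a,0x26,0xf7,0x08,0x1c,0xb7}
#2 dst[0x1b+5] := {0x08,0x1c,0xb7,0x55,0x3b}
query mem[0x1b]=0x08, mem[0x1f]=0x3b, mem[0x0a]=0x5a, mem[0x0c]=0xf7

MEM[0x1b,0x1f,0x0a,0x0c] = 08 3b 5a f7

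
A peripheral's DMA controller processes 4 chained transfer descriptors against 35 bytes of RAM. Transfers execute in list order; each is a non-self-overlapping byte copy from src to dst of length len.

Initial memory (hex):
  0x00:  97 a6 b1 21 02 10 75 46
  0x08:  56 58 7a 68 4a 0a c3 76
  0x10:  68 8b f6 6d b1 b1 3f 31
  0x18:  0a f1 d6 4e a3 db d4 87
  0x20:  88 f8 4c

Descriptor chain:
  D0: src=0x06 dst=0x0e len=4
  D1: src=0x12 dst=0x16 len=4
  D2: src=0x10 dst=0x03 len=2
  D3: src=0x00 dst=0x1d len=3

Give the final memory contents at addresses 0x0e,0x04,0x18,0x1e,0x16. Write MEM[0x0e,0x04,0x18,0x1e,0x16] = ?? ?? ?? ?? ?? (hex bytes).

MEM[0x0e,0x04,0x18,0x1e,0x16] = 75 58 b1 a6 f6

[0] 0x06->0x0e len=4 : 75 46 56 58
[1] 0x12->0x16 len=4 : f6 6d b1 b1
[2] 0x10->0x03 len=2 : 56 58
[3] 0x00->0x1d len=3 : 97 a6 b1
query mem[0x0e]=0x75, mem[0x04]=0x58, mem[0x18]=0xb1, mem[0x1e]=0xa6, mem[0x16]=0xf6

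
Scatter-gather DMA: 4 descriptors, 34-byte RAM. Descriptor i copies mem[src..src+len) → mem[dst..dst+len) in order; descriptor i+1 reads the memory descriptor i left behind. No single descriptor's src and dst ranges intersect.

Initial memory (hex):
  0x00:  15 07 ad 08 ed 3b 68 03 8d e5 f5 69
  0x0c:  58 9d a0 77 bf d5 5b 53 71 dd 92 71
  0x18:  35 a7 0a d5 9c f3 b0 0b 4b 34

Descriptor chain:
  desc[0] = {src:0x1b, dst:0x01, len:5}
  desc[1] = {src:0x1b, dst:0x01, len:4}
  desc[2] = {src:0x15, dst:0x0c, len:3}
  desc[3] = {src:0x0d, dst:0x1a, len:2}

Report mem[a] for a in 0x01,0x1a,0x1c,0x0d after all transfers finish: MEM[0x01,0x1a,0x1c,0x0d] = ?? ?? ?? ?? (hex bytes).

MEM[0x01,0x1a,0x1c,0x0d] = d5 92 9c 92

  after D0: wrote 5B at 0x01 = d59cf3b00b
  after D1: wrote 4B at 0x01 = d59cf3b0
  after D2: wrote 3B at 0x0c = dd9271
  after D3: wrote 2B at 0x1a = 9271
query mem[0x01]=0xd5, mem[0x1a]=0x92, mem[0x1c]=0x9c, mem[0x0d]=0x92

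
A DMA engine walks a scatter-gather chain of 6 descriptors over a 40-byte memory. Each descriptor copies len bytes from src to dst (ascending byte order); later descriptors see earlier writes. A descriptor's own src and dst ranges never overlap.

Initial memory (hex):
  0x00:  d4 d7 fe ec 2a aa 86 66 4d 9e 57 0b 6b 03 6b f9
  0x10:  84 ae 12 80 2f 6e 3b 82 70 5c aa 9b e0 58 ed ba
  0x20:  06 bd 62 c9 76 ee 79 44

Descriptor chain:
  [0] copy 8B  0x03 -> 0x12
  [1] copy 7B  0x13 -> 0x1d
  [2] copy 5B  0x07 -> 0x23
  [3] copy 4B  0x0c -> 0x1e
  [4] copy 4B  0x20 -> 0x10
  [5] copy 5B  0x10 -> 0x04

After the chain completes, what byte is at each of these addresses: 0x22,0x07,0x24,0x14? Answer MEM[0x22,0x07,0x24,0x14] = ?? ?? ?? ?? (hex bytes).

D0: mem[0x12..0x19] <- [ec 2a aa 86 66 4d 9e 57]
D1: mem[0x1d..0x23] <- [2a aa 86 66 4d 9e 57]
D2: mem[0x23..0x27] <- [66 4d 9e 57 0b]
D3: mem[0x1e..0x21] <- [6b 03 6b f9]
D4: mem[0x10..0x13] <- [6b f9 9e 66]
D5: mem[0x04..0x08] <- [6b f9 9e 66 aa]
query mem[0x22]=0x9e, mem[0x07]=0x66, mem[0x24]=0x4d, mem[0x14]=0xaa

MEM[0x22,0x07,0x24,0x14] = 9e 66 4d aa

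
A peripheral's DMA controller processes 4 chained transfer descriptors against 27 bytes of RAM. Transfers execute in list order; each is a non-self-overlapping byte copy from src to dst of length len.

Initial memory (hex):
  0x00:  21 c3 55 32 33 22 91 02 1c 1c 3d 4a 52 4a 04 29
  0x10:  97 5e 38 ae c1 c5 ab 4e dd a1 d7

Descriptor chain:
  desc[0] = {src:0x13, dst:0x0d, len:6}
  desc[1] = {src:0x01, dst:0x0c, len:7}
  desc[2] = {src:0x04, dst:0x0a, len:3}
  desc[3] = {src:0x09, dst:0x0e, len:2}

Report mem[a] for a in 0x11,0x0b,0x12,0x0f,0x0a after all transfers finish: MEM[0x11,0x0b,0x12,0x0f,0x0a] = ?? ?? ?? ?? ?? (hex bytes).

MEM[0x11,0x0b,0x12,0x0f,0x0a] = 91 22 02 33 33

D0: mem[0x0d..0x12] <- [ae c1 c5 ab 4e dd]
D1: mem[0x0c..0x12] <- [c3 55 32 33 22 91 02]
D2: mem[0x0a..0x0c] <- [33 22 91]
D3: mem[0x0e..0x0f] <- [1c 33]
query mem[0x11]=0x91, mem[0x0b]=0x22, mem[0x12]=0x02, mem[0x0f]=0x33, mem[0x0a]=0x33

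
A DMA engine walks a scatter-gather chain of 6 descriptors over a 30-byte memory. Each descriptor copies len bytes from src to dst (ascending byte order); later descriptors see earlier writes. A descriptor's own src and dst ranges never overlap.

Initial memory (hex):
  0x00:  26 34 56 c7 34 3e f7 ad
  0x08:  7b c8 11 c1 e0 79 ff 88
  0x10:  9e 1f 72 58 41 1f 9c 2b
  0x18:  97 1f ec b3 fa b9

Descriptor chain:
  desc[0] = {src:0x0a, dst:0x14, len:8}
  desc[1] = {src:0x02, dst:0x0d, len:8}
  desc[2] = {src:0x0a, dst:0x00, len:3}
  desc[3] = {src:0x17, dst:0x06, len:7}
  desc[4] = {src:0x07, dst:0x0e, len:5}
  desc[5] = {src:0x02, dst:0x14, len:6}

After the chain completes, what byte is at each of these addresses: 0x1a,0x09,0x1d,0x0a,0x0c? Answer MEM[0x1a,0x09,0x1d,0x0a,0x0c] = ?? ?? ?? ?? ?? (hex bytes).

  after D0: wrote 8B at 0x14 = 11c1e079ff889e1f
  after D1: wrote 8B at 0x0d = 56c7343ef7ad7bc8
  after D2: wrote 3B at 0x00 = 11c1e0
  after D3: wrote 7B at 0x06 = 79ff889e1ffab9
  after D4: wrote 5B at 0x0e = ff889e1ffa
  after D5: wrote 6B at 0x14 = e0c7343e79ff
query mem[0x1a]=0x9e, mem[0x09]=0x9e, mem[0x1d]=0xb9, mem[0x0a]=0x1f, mem[0x0c]=0xb9

MEM[0x1a,0x09,0x1d,0x0a,0x0c] = 9e 9e b9 1f b9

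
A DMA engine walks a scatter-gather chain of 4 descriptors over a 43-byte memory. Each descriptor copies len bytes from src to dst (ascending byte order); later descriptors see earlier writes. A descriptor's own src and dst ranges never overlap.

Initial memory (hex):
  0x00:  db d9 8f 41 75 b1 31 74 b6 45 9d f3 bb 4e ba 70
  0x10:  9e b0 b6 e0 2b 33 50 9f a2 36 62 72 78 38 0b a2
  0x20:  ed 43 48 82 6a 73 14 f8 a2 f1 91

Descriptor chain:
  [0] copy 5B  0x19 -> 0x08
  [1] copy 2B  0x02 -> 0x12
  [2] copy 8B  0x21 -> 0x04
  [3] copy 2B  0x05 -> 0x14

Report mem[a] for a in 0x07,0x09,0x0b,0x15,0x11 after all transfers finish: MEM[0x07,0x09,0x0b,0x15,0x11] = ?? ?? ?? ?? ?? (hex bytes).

MEM[0x07,0x09,0x0b,0x15,0x11] = 6a 14 a2 82 b0

#0 dst[0x08+5] := {0x36,0x62,0x72,0x78,0x38}
#1 dst[0x12+2] := {0x8f,0x41}
#2 dst[0x04+8] := {0x43,0x48,0x82,0x6a,0x73,0x14,0xf8,0xa2}
#3 dst[0x14+2] := {0x48,0x82}
query mem[0x07]=0x6a, mem[0x09]=0x14, mem[0x0b]=0xa2, mem[0x15]=0x82, mem[0x11]=0xb0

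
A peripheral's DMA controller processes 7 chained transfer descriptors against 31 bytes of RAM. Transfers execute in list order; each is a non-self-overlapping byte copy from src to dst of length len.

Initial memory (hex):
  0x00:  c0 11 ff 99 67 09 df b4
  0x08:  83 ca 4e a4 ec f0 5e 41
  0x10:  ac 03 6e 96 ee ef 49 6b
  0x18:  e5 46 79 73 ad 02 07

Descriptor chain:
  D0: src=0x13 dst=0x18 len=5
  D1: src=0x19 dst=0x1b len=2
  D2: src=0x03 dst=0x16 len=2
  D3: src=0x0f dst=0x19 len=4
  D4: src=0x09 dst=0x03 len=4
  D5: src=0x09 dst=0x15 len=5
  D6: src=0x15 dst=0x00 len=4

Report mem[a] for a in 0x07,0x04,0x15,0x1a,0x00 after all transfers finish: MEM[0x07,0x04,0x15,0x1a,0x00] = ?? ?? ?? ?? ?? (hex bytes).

  after D0: wrote 5B at 0x18 = 96eeef496b
  after D1: wrote 2B at 0x1b = eeef
  after D2: wrote 2B at 0x16 = 9967
  after D3: wrote 4B at 0x19 = 41ac036e
  after D4: wrote 4B at 0x03 = ca4ea4ec
  after D5: wrote 5B at 0x15 = ca4ea4ecf0
  after D6: wrote 4B at 0x00 = ca4ea4ec
query mem[0x07]=0xb4, mem[0x04]=0x4e, mem[0x15]=0xca, mem[0x1a]=0xac, mem[0x00]=0xca

MEM[0x07,0x04,0x15,0x1a,0x00] = b4 4e ca ac ca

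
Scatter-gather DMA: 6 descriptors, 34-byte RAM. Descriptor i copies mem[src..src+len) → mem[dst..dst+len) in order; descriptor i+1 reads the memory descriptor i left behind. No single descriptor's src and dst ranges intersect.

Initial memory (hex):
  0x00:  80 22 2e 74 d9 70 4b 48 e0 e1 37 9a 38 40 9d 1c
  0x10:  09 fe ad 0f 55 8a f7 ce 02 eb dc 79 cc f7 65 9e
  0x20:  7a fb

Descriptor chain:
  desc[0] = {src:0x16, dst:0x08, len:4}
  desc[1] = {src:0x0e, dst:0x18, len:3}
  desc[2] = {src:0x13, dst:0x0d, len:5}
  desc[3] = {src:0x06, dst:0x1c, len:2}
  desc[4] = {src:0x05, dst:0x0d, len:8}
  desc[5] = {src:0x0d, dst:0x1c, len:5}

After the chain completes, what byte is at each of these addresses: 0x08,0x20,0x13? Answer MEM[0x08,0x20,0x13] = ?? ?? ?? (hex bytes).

MEM[0x08,0x20,0x13] = f7 ce eb

[0] 0x16->0x08 len=4 : f7 ce 02 eb
[1] 0x0e->0x18 len=3 : 9d 1c 09
[2] 0x13->0x0d len=5 : 0f 55 8a f7 ce
[3] 0x06->0x1c len=2 : 4b 48
[4] 0x05->0x0d len=8 : 70 4b 48 f7 ce 02 eb 38
[5] 0x0d->0x1c len=5 : 70 4b 48 f7 ce
query mem[0x08]=0xf7, mem[0x20]=0xce, mem[0x13]=0xeb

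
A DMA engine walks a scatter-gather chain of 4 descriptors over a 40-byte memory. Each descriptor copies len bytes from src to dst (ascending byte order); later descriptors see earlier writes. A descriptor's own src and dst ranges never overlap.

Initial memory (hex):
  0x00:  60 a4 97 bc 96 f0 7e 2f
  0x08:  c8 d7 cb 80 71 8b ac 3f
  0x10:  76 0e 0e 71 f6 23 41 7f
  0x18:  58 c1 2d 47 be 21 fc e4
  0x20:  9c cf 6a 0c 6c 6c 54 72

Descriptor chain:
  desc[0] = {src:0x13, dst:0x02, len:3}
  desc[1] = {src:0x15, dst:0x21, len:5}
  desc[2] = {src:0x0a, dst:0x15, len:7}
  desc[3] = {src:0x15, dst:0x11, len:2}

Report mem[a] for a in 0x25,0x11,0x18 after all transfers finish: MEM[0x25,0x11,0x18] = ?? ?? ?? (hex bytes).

MEM[0x25,0x11,0x18] = c1 cb 8b

D0: mem[0x02..0x04] <- [71 f6 23]
D1: mem[0x21..0x25] <- [23 41 7f 58 c1]
D2: mem[0x15..0x1b] <- [cb 80 71 8b ac 3f 76]
D3: mem[0x11..0x12] <- [cb 80]
query mem[0x25]=0xc1, mem[0x11]=0xcb, mem[0x18]=0x8b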